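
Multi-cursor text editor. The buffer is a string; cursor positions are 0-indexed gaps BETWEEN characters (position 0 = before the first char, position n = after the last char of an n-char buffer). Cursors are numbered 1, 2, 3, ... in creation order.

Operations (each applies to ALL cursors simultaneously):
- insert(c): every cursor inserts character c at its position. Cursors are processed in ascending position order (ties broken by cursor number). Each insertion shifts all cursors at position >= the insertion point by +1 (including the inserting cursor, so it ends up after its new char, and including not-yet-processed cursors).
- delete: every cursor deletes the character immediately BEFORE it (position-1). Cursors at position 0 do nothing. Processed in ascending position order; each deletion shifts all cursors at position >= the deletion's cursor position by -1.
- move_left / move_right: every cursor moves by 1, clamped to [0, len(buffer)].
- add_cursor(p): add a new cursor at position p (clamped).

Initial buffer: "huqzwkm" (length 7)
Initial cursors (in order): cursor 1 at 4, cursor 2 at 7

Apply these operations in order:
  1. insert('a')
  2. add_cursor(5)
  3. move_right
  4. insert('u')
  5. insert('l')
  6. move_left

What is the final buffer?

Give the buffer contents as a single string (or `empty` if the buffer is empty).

After op 1 (insert('a')): buffer="huqzawkma" (len 9), cursors c1@5 c2@9, authorship ....1...2
After op 2 (add_cursor(5)): buffer="huqzawkma" (len 9), cursors c1@5 c3@5 c2@9, authorship ....1...2
After op 3 (move_right): buffer="huqzawkma" (len 9), cursors c1@6 c3@6 c2@9, authorship ....1...2
After op 4 (insert('u')): buffer="huqzawuukmau" (len 12), cursors c1@8 c3@8 c2@12, authorship ....1.13..22
After op 5 (insert('l')): buffer="huqzawuullkmaul" (len 15), cursors c1@10 c3@10 c2@15, authorship ....1.1313..222
After op 6 (move_left): buffer="huqzawuullkmaul" (len 15), cursors c1@9 c3@9 c2@14, authorship ....1.1313..222

Answer: huqzawuullkmaul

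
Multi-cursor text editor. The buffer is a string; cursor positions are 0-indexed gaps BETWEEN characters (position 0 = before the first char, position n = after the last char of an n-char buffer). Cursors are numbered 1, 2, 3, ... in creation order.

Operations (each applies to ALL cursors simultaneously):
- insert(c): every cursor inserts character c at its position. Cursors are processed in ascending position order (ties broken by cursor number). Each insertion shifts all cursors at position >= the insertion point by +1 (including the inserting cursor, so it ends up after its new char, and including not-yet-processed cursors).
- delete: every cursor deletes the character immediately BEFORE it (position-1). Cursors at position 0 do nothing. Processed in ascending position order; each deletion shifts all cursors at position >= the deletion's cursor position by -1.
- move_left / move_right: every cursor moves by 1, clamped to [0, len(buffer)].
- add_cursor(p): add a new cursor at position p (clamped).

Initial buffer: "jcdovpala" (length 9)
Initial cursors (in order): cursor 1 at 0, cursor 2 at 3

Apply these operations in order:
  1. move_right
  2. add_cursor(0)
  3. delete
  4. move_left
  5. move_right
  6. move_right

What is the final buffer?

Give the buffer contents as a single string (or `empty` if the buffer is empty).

Answer: cdvpala

Derivation:
After op 1 (move_right): buffer="jcdovpala" (len 9), cursors c1@1 c2@4, authorship .........
After op 2 (add_cursor(0)): buffer="jcdovpala" (len 9), cursors c3@0 c1@1 c2@4, authorship .........
After op 3 (delete): buffer="cdvpala" (len 7), cursors c1@0 c3@0 c2@2, authorship .......
After op 4 (move_left): buffer="cdvpala" (len 7), cursors c1@0 c3@0 c2@1, authorship .......
After op 5 (move_right): buffer="cdvpala" (len 7), cursors c1@1 c3@1 c2@2, authorship .......
After op 6 (move_right): buffer="cdvpala" (len 7), cursors c1@2 c3@2 c2@3, authorship .......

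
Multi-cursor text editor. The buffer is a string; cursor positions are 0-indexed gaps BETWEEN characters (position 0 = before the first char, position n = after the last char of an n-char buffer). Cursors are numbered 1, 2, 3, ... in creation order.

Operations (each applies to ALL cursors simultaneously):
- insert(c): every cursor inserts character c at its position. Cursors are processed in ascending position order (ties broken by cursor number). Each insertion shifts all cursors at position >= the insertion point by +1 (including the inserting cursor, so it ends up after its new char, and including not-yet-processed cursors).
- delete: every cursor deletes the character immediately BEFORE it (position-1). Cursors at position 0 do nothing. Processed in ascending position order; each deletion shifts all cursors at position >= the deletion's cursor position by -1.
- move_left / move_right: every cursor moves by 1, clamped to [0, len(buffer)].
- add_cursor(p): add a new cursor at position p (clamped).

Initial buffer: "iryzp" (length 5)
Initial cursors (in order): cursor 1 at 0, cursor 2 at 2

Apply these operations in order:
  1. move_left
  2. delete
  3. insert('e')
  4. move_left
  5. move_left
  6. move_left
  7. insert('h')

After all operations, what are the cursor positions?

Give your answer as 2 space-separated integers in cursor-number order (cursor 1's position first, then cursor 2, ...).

After op 1 (move_left): buffer="iryzp" (len 5), cursors c1@0 c2@1, authorship .....
After op 2 (delete): buffer="ryzp" (len 4), cursors c1@0 c2@0, authorship ....
After op 3 (insert('e')): buffer="eeryzp" (len 6), cursors c1@2 c2@2, authorship 12....
After op 4 (move_left): buffer="eeryzp" (len 6), cursors c1@1 c2@1, authorship 12....
After op 5 (move_left): buffer="eeryzp" (len 6), cursors c1@0 c2@0, authorship 12....
After op 6 (move_left): buffer="eeryzp" (len 6), cursors c1@0 c2@0, authorship 12....
After op 7 (insert('h')): buffer="hheeryzp" (len 8), cursors c1@2 c2@2, authorship 1212....

Answer: 2 2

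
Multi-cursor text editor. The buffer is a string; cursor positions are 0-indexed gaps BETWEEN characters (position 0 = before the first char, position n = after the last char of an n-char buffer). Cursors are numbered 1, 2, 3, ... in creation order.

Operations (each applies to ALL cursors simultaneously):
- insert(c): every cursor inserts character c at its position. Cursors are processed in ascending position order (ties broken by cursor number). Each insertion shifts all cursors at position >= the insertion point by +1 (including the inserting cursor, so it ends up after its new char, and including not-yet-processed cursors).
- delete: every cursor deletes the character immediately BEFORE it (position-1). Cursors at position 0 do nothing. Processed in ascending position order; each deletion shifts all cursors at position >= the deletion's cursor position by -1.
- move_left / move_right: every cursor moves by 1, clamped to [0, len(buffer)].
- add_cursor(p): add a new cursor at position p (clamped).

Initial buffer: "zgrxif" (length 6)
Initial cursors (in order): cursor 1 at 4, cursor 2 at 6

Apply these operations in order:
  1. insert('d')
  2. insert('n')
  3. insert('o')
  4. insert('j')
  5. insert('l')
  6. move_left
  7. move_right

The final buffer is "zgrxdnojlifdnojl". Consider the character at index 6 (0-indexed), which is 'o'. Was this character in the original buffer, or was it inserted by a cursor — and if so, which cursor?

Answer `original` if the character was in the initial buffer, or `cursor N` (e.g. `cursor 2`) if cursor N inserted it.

Answer: cursor 1

Derivation:
After op 1 (insert('d')): buffer="zgrxdifd" (len 8), cursors c1@5 c2@8, authorship ....1..2
After op 2 (insert('n')): buffer="zgrxdnifdn" (len 10), cursors c1@6 c2@10, authorship ....11..22
After op 3 (insert('o')): buffer="zgrxdnoifdno" (len 12), cursors c1@7 c2@12, authorship ....111..222
After op 4 (insert('j')): buffer="zgrxdnojifdnoj" (len 14), cursors c1@8 c2@14, authorship ....1111..2222
After op 5 (insert('l')): buffer="zgrxdnojlifdnojl" (len 16), cursors c1@9 c2@16, authorship ....11111..22222
After op 6 (move_left): buffer="zgrxdnojlifdnojl" (len 16), cursors c1@8 c2@15, authorship ....11111..22222
After op 7 (move_right): buffer="zgrxdnojlifdnojl" (len 16), cursors c1@9 c2@16, authorship ....11111..22222
Authorship (.=original, N=cursor N): . . . . 1 1 1 1 1 . . 2 2 2 2 2
Index 6: author = 1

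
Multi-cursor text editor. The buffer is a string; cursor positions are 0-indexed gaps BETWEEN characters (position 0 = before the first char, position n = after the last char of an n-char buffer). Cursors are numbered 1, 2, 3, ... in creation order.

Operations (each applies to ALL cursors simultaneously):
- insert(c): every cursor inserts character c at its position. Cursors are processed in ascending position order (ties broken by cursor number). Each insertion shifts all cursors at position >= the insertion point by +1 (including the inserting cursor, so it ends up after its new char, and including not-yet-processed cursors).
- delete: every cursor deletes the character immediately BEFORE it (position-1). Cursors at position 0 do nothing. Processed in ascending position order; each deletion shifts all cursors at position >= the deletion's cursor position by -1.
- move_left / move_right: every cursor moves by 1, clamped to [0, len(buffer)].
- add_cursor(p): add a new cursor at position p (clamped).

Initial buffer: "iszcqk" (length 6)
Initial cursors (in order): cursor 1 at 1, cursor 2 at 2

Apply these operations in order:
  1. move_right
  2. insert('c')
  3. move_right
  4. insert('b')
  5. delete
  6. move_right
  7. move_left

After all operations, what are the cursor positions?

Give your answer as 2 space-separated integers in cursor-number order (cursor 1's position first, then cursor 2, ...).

Answer: 4 6

Derivation:
After op 1 (move_right): buffer="iszcqk" (len 6), cursors c1@2 c2@3, authorship ......
After op 2 (insert('c')): buffer="isczccqk" (len 8), cursors c1@3 c2@5, authorship ..1.2...
After op 3 (move_right): buffer="isczccqk" (len 8), cursors c1@4 c2@6, authorship ..1.2...
After op 4 (insert('b')): buffer="isczbccbqk" (len 10), cursors c1@5 c2@8, authorship ..1.12.2..
After op 5 (delete): buffer="isczccqk" (len 8), cursors c1@4 c2@6, authorship ..1.2...
After op 6 (move_right): buffer="isczccqk" (len 8), cursors c1@5 c2@7, authorship ..1.2...
After op 7 (move_left): buffer="isczccqk" (len 8), cursors c1@4 c2@6, authorship ..1.2...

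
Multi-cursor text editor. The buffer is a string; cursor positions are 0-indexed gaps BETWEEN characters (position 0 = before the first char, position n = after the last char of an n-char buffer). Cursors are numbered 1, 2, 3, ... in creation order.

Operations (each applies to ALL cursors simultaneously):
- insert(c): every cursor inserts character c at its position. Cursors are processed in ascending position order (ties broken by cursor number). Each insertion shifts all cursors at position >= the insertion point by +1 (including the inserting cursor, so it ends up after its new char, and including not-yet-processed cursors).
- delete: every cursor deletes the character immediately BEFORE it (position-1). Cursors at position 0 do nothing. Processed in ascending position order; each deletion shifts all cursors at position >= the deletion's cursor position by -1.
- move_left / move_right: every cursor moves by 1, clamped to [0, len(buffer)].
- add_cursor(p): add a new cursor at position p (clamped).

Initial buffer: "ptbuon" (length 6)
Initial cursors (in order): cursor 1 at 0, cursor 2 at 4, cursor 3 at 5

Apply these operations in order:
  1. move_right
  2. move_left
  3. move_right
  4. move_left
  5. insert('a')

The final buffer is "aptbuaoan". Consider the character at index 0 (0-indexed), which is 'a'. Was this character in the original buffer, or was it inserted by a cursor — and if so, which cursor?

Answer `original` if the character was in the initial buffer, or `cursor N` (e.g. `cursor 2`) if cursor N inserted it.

After op 1 (move_right): buffer="ptbuon" (len 6), cursors c1@1 c2@5 c3@6, authorship ......
After op 2 (move_left): buffer="ptbuon" (len 6), cursors c1@0 c2@4 c3@5, authorship ......
After op 3 (move_right): buffer="ptbuon" (len 6), cursors c1@1 c2@5 c3@6, authorship ......
After op 4 (move_left): buffer="ptbuon" (len 6), cursors c1@0 c2@4 c3@5, authorship ......
After op 5 (insert('a')): buffer="aptbuaoan" (len 9), cursors c1@1 c2@6 c3@8, authorship 1....2.3.
Authorship (.=original, N=cursor N): 1 . . . . 2 . 3 .
Index 0: author = 1

Answer: cursor 1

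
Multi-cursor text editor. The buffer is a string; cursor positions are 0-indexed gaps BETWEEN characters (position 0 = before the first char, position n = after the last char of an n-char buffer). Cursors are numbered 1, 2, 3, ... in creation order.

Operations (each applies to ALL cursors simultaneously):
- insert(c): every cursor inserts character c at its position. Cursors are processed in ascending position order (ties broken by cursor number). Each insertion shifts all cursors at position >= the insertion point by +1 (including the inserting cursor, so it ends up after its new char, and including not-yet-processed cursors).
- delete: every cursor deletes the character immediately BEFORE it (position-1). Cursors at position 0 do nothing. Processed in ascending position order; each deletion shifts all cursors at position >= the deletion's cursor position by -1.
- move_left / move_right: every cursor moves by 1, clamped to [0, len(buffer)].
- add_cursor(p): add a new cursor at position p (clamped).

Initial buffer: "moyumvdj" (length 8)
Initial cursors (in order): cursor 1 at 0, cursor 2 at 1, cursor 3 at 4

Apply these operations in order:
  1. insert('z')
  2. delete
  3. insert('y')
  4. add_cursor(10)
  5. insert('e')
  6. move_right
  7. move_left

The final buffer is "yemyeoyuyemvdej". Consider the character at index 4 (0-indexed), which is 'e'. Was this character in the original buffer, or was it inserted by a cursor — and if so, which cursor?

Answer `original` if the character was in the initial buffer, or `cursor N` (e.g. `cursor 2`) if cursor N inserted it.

Answer: cursor 2

Derivation:
After op 1 (insert('z')): buffer="zmzoyuzmvdj" (len 11), cursors c1@1 c2@3 c3@7, authorship 1.2...3....
After op 2 (delete): buffer="moyumvdj" (len 8), cursors c1@0 c2@1 c3@4, authorship ........
After op 3 (insert('y')): buffer="ymyoyuymvdj" (len 11), cursors c1@1 c2@3 c3@7, authorship 1.2...3....
After op 4 (add_cursor(10)): buffer="ymyoyuymvdj" (len 11), cursors c1@1 c2@3 c3@7 c4@10, authorship 1.2...3....
After op 5 (insert('e')): buffer="yemyeoyuyemvdej" (len 15), cursors c1@2 c2@5 c3@10 c4@14, authorship 11.22...33...4.
After op 6 (move_right): buffer="yemyeoyuyemvdej" (len 15), cursors c1@3 c2@6 c3@11 c4@15, authorship 11.22...33...4.
After op 7 (move_left): buffer="yemyeoyuyemvdej" (len 15), cursors c1@2 c2@5 c3@10 c4@14, authorship 11.22...33...4.
Authorship (.=original, N=cursor N): 1 1 . 2 2 . . . 3 3 . . . 4 .
Index 4: author = 2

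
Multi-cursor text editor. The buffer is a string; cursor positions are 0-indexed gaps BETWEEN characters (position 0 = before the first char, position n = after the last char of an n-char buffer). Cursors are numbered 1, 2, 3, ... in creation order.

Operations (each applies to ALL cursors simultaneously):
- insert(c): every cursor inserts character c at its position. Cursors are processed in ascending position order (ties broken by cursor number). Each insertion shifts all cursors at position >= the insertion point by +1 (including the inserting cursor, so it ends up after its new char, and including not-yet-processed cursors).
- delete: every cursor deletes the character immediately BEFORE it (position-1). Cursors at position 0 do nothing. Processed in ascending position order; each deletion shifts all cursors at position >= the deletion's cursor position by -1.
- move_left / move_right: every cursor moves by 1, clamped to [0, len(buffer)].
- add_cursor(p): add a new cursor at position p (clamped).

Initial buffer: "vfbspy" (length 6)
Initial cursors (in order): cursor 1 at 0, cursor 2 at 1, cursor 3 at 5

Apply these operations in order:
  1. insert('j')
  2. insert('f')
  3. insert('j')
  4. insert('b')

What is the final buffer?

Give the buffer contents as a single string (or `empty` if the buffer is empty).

After op 1 (insert('j')): buffer="jvjfbspjy" (len 9), cursors c1@1 c2@3 c3@8, authorship 1.2....3.
After op 2 (insert('f')): buffer="jfvjffbspjfy" (len 12), cursors c1@2 c2@5 c3@11, authorship 11.22....33.
After op 3 (insert('j')): buffer="jfjvjfjfbspjfjy" (len 15), cursors c1@3 c2@7 c3@14, authorship 111.222....333.
After op 4 (insert('b')): buffer="jfjbvjfjbfbspjfjby" (len 18), cursors c1@4 c2@9 c3@17, authorship 1111.2222....3333.

Answer: jfjbvjfjbfbspjfjby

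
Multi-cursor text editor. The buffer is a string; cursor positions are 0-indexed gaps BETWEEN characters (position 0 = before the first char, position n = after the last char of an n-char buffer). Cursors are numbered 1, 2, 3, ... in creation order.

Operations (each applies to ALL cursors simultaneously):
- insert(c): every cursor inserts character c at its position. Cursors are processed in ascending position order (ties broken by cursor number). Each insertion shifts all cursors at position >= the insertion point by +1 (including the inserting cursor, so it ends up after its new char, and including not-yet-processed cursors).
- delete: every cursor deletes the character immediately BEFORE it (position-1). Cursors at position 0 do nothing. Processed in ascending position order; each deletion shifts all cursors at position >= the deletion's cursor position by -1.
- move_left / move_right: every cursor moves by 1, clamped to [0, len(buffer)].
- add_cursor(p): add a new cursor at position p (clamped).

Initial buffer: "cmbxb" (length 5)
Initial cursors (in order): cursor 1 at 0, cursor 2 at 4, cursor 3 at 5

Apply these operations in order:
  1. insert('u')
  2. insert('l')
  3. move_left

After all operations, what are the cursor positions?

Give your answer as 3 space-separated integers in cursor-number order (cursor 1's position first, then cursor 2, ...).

Answer: 1 7 10

Derivation:
After op 1 (insert('u')): buffer="ucmbxubu" (len 8), cursors c1@1 c2@6 c3@8, authorship 1....2.3
After op 2 (insert('l')): buffer="ulcmbxulbul" (len 11), cursors c1@2 c2@8 c3@11, authorship 11....22.33
After op 3 (move_left): buffer="ulcmbxulbul" (len 11), cursors c1@1 c2@7 c3@10, authorship 11....22.33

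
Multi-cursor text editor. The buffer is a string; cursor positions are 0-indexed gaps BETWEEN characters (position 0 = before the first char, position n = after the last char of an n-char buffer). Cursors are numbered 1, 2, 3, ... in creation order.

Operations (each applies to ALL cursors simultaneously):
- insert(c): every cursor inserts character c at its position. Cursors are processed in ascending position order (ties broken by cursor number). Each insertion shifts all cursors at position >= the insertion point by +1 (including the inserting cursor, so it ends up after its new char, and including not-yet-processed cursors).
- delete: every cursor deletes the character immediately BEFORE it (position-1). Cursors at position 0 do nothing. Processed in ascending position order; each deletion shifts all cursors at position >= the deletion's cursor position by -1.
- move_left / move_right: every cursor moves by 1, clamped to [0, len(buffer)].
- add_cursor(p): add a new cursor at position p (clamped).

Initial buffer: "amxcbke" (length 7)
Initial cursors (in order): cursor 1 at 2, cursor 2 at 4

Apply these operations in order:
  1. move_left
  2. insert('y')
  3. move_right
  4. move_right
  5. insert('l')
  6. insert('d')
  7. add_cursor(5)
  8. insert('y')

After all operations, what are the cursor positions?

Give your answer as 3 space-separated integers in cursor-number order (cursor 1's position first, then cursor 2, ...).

After op 1 (move_left): buffer="amxcbke" (len 7), cursors c1@1 c2@3, authorship .......
After op 2 (insert('y')): buffer="aymxycbke" (len 9), cursors c1@2 c2@5, authorship .1..2....
After op 3 (move_right): buffer="aymxycbke" (len 9), cursors c1@3 c2@6, authorship .1..2....
After op 4 (move_right): buffer="aymxycbke" (len 9), cursors c1@4 c2@7, authorship .1..2....
After op 5 (insert('l')): buffer="aymxlycblke" (len 11), cursors c1@5 c2@9, authorship .1..12..2..
After op 6 (insert('d')): buffer="aymxldycbldke" (len 13), cursors c1@6 c2@11, authorship .1..112..22..
After op 7 (add_cursor(5)): buffer="aymxldycbldke" (len 13), cursors c3@5 c1@6 c2@11, authorship .1..112..22..
After op 8 (insert('y')): buffer="aymxlydyycbldyke" (len 16), cursors c3@6 c1@8 c2@14, authorship .1..13112..222..

Answer: 8 14 6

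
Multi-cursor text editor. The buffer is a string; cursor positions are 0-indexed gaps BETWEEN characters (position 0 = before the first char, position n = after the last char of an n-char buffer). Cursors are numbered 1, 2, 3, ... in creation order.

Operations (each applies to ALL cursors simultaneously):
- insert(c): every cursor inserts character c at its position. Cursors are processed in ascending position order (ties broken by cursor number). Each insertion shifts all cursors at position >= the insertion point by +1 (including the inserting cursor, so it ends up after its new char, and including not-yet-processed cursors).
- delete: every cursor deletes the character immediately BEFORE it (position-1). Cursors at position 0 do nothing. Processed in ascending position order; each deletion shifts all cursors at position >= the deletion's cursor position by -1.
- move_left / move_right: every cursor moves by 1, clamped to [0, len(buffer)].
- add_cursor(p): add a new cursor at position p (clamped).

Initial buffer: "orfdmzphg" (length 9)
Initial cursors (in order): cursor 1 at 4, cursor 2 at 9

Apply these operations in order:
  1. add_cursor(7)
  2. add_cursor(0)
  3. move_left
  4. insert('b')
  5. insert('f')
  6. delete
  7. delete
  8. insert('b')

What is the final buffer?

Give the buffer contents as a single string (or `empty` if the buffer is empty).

Answer: borfbdmzbphbg

Derivation:
After op 1 (add_cursor(7)): buffer="orfdmzphg" (len 9), cursors c1@4 c3@7 c2@9, authorship .........
After op 2 (add_cursor(0)): buffer="orfdmzphg" (len 9), cursors c4@0 c1@4 c3@7 c2@9, authorship .........
After op 3 (move_left): buffer="orfdmzphg" (len 9), cursors c4@0 c1@3 c3@6 c2@8, authorship .........
After op 4 (insert('b')): buffer="borfbdmzbphbg" (len 13), cursors c4@1 c1@5 c3@9 c2@12, authorship 4...1...3..2.
After op 5 (insert('f')): buffer="bforfbfdmzbfphbfg" (len 17), cursors c4@2 c1@7 c3@12 c2@16, authorship 44...11...33..22.
After op 6 (delete): buffer="borfbdmzbphbg" (len 13), cursors c4@1 c1@5 c3@9 c2@12, authorship 4...1...3..2.
After op 7 (delete): buffer="orfdmzphg" (len 9), cursors c4@0 c1@3 c3@6 c2@8, authorship .........
After op 8 (insert('b')): buffer="borfbdmzbphbg" (len 13), cursors c4@1 c1@5 c3@9 c2@12, authorship 4...1...3..2.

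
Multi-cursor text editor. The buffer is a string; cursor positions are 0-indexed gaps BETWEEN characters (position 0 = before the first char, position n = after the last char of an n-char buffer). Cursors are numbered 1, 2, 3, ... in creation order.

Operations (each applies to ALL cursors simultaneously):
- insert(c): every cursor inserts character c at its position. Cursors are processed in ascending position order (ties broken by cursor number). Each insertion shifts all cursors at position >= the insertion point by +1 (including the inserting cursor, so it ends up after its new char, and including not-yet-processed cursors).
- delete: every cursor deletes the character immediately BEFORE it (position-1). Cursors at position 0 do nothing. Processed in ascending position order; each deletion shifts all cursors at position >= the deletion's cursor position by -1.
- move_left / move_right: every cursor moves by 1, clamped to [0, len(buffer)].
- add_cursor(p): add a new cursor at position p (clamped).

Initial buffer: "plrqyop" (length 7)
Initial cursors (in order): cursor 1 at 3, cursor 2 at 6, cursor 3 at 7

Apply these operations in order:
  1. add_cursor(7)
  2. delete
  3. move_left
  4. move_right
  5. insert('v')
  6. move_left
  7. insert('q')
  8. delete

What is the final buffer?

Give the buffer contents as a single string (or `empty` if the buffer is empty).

Answer: plvqvvv

Derivation:
After op 1 (add_cursor(7)): buffer="plrqyop" (len 7), cursors c1@3 c2@6 c3@7 c4@7, authorship .......
After op 2 (delete): buffer="plq" (len 3), cursors c1@2 c2@3 c3@3 c4@3, authorship ...
After op 3 (move_left): buffer="plq" (len 3), cursors c1@1 c2@2 c3@2 c4@2, authorship ...
After op 4 (move_right): buffer="plq" (len 3), cursors c1@2 c2@3 c3@3 c4@3, authorship ...
After op 5 (insert('v')): buffer="plvqvvv" (len 7), cursors c1@3 c2@7 c3@7 c4@7, authorship ..1.234
After op 6 (move_left): buffer="plvqvvv" (len 7), cursors c1@2 c2@6 c3@6 c4@6, authorship ..1.234
After op 7 (insert('q')): buffer="plqvqvvqqqv" (len 11), cursors c1@3 c2@10 c3@10 c4@10, authorship ..11.232344
After op 8 (delete): buffer="plvqvvv" (len 7), cursors c1@2 c2@6 c3@6 c4@6, authorship ..1.234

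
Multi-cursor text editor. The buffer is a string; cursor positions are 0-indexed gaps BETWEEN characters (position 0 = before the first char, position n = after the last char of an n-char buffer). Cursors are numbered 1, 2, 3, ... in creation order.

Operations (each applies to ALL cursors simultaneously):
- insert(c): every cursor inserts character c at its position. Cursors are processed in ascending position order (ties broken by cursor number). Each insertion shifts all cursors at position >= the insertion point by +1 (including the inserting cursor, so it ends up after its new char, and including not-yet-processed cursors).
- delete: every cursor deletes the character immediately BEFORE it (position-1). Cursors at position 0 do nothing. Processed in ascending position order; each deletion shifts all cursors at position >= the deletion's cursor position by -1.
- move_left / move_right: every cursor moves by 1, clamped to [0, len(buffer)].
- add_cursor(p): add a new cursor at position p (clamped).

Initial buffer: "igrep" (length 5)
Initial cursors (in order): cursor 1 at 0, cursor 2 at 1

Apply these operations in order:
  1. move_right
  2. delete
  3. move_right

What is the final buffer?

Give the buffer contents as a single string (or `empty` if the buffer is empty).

Answer: rep

Derivation:
After op 1 (move_right): buffer="igrep" (len 5), cursors c1@1 c2@2, authorship .....
After op 2 (delete): buffer="rep" (len 3), cursors c1@0 c2@0, authorship ...
After op 3 (move_right): buffer="rep" (len 3), cursors c1@1 c2@1, authorship ...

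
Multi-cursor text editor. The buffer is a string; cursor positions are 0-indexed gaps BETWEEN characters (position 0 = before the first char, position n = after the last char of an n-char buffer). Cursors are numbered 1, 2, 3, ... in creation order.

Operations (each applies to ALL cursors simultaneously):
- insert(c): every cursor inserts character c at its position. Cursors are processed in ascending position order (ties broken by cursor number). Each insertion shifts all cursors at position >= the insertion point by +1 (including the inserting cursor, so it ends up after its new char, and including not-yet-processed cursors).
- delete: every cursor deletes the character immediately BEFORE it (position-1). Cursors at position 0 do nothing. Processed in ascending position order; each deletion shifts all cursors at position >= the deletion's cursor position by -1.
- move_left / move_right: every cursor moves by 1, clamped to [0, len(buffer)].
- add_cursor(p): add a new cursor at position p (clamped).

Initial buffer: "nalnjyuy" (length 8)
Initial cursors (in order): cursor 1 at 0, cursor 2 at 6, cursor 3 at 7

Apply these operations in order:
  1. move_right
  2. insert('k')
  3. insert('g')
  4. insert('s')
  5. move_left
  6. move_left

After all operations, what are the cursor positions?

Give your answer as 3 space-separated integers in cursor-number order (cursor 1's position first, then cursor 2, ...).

After op 1 (move_right): buffer="nalnjyuy" (len 8), cursors c1@1 c2@7 c3@8, authorship ........
After op 2 (insert('k')): buffer="nkalnjyukyk" (len 11), cursors c1@2 c2@9 c3@11, authorship .1......2.3
After op 3 (insert('g')): buffer="nkgalnjyukgykg" (len 14), cursors c1@3 c2@11 c3@14, authorship .11......22.33
After op 4 (insert('s')): buffer="nkgsalnjyukgsykgs" (len 17), cursors c1@4 c2@13 c3@17, authorship .111......222.333
After op 5 (move_left): buffer="nkgsalnjyukgsykgs" (len 17), cursors c1@3 c2@12 c3@16, authorship .111......222.333
After op 6 (move_left): buffer="nkgsalnjyukgsykgs" (len 17), cursors c1@2 c2@11 c3@15, authorship .111......222.333

Answer: 2 11 15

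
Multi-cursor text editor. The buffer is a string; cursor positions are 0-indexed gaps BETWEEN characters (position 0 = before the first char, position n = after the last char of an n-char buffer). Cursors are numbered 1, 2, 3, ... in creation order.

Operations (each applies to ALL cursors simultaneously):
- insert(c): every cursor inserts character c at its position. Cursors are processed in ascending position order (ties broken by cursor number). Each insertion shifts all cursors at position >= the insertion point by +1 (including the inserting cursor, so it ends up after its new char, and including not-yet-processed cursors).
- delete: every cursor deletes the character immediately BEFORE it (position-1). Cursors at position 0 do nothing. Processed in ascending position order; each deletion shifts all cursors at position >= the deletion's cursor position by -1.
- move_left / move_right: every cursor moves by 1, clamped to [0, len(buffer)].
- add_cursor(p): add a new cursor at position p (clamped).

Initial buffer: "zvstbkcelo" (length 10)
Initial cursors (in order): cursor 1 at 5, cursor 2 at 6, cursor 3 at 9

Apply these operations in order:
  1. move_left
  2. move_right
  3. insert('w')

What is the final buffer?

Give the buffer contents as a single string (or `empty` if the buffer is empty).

Answer: zvstbwkwcelwo

Derivation:
After op 1 (move_left): buffer="zvstbkcelo" (len 10), cursors c1@4 c2@5 c3@8, authorship ..........
After op 2 (move_right): buffer="zvstbkcelo" (len 10), cursors c1@5 c2@6 c3@9, authorship ..........
After op 3 (insert('w')): buffer="zvstbwkwcelwo" (len 13), cursors c1@6 c2@8 c3@12, authorship .....1.2...3.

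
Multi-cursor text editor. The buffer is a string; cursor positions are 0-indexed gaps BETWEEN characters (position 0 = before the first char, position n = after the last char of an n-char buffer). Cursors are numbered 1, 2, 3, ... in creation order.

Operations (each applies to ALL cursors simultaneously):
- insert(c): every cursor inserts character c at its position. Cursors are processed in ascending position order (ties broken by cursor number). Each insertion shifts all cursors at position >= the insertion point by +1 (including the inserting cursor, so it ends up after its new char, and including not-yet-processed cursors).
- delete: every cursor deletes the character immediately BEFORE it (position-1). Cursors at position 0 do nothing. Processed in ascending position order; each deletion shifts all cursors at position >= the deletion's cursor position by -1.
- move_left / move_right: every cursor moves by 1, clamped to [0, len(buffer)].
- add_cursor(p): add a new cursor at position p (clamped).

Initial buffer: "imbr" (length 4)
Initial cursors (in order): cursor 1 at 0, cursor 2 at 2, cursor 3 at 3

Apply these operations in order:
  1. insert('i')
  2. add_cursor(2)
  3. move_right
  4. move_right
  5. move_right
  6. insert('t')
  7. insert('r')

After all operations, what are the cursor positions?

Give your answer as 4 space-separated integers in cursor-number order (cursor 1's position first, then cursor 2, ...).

Answer: 6 15 15 9

Derivation:
After op 1 (insert('i')): buffer="iimibir" (len 7), cursors c1@1 c2@4 c3@6, authorship 1..2.3.
After op 2 (add_cursor(2)): buffer="iimibir" (len 7), cursors c1@1 c4@2 c2@4 c3@6, authorship 1..2.3.
After op 3 (move_right): buffer="iimibir" (len 7), cursors c1@2 c4@3 c2@5 c3@7, authorship 1..2.3.
After op 4 (move_right): buffer="iimibir" (len 7), cursors c1@3 c4@4 c2@6 c3@7, authorship 1..2.3.
After op 5 (move_right): buffer="iimibir" (len 7), cursors c1@4 c4@5 c2@7 c3@7, authorship 1..2.3.
After op 6 (insert('t')): buffer="iimitbtirtt" (len 11), cursors c1@5 c4@7 c2@11 c3@11, authorship 1..21.43.23
After op 7 (insert('r')): buffer="iimitrbtrirttrr" (len 15), cursors c1@6 c4@9 c2@15 c3@15, authorship 1..211.443.2323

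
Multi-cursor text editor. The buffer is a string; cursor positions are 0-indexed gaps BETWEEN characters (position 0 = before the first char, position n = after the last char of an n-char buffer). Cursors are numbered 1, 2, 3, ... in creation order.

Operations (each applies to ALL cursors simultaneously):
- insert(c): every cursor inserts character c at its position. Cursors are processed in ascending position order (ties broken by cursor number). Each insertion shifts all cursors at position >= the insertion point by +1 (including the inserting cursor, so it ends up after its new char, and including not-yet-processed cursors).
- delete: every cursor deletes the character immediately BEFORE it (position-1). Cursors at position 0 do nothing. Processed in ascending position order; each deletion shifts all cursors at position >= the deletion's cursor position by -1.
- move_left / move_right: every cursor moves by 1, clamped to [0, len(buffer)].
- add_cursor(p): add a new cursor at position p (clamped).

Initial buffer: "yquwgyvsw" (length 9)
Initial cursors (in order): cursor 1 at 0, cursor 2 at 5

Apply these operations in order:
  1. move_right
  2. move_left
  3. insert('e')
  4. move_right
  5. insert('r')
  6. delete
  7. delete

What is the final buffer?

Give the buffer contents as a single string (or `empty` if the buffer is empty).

After op 1 (move_right): buffer="yquwgyvsw" (len 9), cursors c1@1 c2@6, authorship .........
After op 2 (move_left): buffer="yquwgyvsw" (len 9), cursors c1@0 c2@5, authorship .........
After op 3 (insert('e')): buffer="eyquwgeyvsw" (len 11), cursors c1@1 c2@7, authorship 1.....2....
After op 4 (move_right): buffer="eyquwgeyvsw" (len 11), cursors c1@2 c2@8, authorship 1.....2....
After op 5 (insert('r')): buffer="eyrquwgeyrvsw" (len 13), cursors c1@3 c2@10, authorship 1.1....2.2...
After op 6 (delete): buffer="eyquwgeyvsw" (len 11), cursors c1@2 c2@8, authorship 1.....2....
After op 7 (delete): buffer="equwgevsw" (len 9), cursors c1@1 c2@6, authorship 1....2...

Answer: equwgevsw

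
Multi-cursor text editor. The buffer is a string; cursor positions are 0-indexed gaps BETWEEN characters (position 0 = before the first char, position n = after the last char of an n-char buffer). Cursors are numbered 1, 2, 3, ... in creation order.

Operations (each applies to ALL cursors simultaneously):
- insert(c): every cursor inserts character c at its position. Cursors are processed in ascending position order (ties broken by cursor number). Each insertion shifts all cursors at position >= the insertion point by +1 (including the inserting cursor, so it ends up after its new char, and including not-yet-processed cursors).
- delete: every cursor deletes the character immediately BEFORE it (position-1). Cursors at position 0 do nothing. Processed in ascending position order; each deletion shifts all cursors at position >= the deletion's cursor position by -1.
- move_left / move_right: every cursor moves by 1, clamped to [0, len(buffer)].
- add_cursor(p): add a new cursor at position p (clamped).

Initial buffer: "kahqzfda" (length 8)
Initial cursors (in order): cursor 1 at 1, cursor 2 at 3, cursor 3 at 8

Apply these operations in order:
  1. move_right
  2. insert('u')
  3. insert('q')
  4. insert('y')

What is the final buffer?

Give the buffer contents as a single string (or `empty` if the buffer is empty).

After op 1 (move_right): buffer="kahqzfda" (len 8), cursors c1@2 c2@4 c3@8, authorship ........
After op 2 (insert('u')): buffer="kauhquzfdau" (len 11), cursors c1@3 c2@6 c3@11, authorship ..1..2....3
After op 3 (insert('q')): buffer="kauqhquqzfdauq" (len 14), cursors c1@4 c2@8 c3@14, authorship ..11..22....33
After op 4 (insert('y')): buffer="kauqyhquqyzfdauqy" (len 17), cursors c1@5 c2@10 c3@17, authorship ..111..222....333

Answer: kauqyhquqyzfdauqy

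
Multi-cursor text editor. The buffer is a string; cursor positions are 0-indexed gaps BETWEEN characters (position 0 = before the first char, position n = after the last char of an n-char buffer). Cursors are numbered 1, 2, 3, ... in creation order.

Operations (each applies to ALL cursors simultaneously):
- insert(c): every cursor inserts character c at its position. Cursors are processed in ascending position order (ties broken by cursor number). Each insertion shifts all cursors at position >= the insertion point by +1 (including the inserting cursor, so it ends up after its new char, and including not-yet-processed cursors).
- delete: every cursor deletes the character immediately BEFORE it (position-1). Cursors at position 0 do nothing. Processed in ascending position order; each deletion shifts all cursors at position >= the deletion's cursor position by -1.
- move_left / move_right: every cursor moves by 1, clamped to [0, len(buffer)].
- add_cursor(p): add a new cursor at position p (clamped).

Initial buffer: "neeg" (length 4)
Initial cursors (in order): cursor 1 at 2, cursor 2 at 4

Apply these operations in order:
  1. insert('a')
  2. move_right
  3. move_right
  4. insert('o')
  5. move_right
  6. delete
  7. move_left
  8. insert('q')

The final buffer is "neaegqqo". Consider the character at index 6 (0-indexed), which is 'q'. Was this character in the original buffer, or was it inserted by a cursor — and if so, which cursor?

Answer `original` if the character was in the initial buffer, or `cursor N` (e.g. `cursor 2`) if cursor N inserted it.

Answer: cursor 2

Derivation:
After op 1 (insert('a')): buffer="neaega" (len 6), cursors c1@3 c2@6, authorship ..1..2
After op 2 (move_right): buffer="neaega" (len 6), cursors c1@4 c2@6, authorship ..1..2
After op 3 (move_right): buffer="neaega" (len 6), cursors c1@5 c2@6, authorship ..1..2
After op 4 (insert('o')): buffer="neaegoao" (len 8), cursors c1@6 c2@8, authorship ..1..122
After op 5 (move_right): buffer="neaegoao" (len 8), cursors c1@7 c2@8, authorship ..1..122
After op 6 (delete): buffer="neaego" (len 6), cursors c1@6 c2@6, authorship ..1..1
After op 7 (move_left): buffer="neaego" (len 6), cursors c1@5 c2@5, authorship ..1..1
After op 8 (insert('q')): buffer="neaegqqo" (len 8), cursors c1@7 c2@7, authorship ..1..121
Authorship (.=original, N=cursor N): . . 1 . . 1 2 1
Index 6: author = 2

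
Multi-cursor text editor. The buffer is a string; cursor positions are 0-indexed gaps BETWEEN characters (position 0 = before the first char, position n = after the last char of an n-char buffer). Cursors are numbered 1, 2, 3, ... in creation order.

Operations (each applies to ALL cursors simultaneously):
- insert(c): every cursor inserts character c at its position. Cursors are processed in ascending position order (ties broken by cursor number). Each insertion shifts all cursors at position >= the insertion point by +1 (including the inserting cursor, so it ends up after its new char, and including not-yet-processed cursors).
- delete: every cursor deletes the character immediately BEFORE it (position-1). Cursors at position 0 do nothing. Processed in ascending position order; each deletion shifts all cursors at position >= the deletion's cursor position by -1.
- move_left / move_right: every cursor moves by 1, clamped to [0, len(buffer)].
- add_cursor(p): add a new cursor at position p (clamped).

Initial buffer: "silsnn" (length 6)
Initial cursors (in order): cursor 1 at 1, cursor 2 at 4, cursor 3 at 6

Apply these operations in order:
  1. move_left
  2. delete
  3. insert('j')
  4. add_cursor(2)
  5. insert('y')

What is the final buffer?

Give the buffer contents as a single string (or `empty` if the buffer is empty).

Answer: jysyijysjyn

Derivation:
After op 1 (move_left): buffer="silsnn" (len 6), cursors c1@0 c2@3 c3@5, authorship ......
After op 2 (delete): buffer="sisn" (len 4), cursors c1@0 c2@2 c3@3, authorship ....
After op 3 (insert('j')): buffer="jsijsjn" (len 7), cursors c1@1 c2@4 c3@6, authorship 1..2.3.
After op 4 (add_cursor(2)): buffer="jsijsjn" (len 7), cursors c1@1 c4@2 c2@4 c3@6, authorship 1..2.3.
After op 5 (insert('y')): buffer="jysyijysjyn" (len 11), cursors c1@2 c4@4 c2@7 c3@10, authorship 11.4.22.33.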